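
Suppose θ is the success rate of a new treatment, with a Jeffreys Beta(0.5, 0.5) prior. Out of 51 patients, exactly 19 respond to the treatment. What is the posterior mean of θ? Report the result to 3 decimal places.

The binomial likelihood is conjugate to the Beta prior: with 19 successes and 32 failures, the posterior is Beta(0.5+19, 0.5+32) = Beta(19.5, 32.5).
Posterior mean = α/(α+β) = 19.5/52 = 0.375.

Posterior mean ≈ 0.375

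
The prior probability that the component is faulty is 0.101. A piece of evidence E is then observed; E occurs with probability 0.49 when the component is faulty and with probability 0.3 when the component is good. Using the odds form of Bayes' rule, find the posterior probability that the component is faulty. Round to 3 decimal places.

Prior odds = 0.101/(1−0.101) = 0.11235.
Likelihood ratio for E = 0.49/0.3 = 1.6333.
Posterior odds = prior odds × LR = 0.18350.
Posterior probability = odds/(1+odds) = 0.18350/1.1835 = 0.155.

Posterior probability ≈ 0.155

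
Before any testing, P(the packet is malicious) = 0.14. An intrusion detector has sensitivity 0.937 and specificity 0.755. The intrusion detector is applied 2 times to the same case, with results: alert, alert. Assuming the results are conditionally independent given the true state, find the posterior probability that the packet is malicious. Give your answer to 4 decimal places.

Let H be the event that the packet is malicious; start with P(H) = 0.14. P('alert'|H) = 0.937, P('alert'|¬H) = 0.245.
Update on result 1 ('alert'): P(H) ← 0.937·0.1400 / (0.937·0.1400 + 0.245·0.8600) = 0.13118/0.34188 = 0.3837.
Update on result 2 ('alert'): P(H) ← 0.937·0.3837 / (0.937·0.3837 + 0.245·0.6163) = 0.35953/0.51052 = 0.7042.

Posterior P(H) ≈ 0.7042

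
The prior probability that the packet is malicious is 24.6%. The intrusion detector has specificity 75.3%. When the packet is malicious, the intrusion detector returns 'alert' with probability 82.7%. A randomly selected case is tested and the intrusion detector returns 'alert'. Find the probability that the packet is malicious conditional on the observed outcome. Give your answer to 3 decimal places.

P(H | E) ≈ 0.522

Write H for 'the packet is malicious'. Prior odds H:¬H = 0.246/0.754 = 0.32626. For the 'alert' outcome, the likelihood ratio is 0.827/0.247 = 3.3482.
Posterior odds = 0.32626 × 3.3482 = 1.0924, so P(H|E) = 1.0924/(1+1.0924) = 0.522.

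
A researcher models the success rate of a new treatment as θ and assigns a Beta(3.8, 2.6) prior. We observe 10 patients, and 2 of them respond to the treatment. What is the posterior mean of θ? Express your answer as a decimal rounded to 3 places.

Posterior mean ≈ 0.354

Observing 2 successes and 8 failures updates Beta(3.8, 2.6) by adding the success and failure counts to the two shape parameters: α = 3.8+2 = 5.8, β = 2.6+8 = 10.6.
Posterior mean = α/(α+β) = 5.8/16.4 = 0.354.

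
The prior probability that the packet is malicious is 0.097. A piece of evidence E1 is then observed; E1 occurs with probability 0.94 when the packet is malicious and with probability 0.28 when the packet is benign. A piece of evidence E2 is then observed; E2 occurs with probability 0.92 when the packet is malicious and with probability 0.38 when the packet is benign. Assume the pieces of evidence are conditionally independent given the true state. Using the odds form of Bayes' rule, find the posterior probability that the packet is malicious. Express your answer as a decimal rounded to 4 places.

Posterior probability ≈ 0.4661

Prior odds = 0.097/(1−0.097) = 0.10742.
Likelihood ratio for E1 = 0.94/0.28 = 3.3571.
Likelihood ratio for E2 = 0.92/0.38 = 2.4211.
Posterior odds = prior odds × LR₁ × LR₂ = 0.87309.
Posterior probability = odds/(1+odds) = 0.87309/1.8731 = 0.4661.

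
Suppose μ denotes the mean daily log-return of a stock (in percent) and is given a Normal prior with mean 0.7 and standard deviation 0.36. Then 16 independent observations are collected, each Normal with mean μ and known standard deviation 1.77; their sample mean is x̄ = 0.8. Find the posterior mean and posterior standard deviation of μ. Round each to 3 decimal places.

Posterior mean ≈ 0.740; posterior SD ≈ 0.279

Prior precision 1/τ₀² = 1/0.36² = 7.71605; data precision n/σ² = 16/1.77² = 5.10709.
Posterior precision = 7.71605 + 5.10709 = 12.8231, giving posterior SD = 1/√12.8231 = 0.279.
Posterior mean = (7.71605·0.7 + 5.10709·0.8) / 12.8231 = 0.740.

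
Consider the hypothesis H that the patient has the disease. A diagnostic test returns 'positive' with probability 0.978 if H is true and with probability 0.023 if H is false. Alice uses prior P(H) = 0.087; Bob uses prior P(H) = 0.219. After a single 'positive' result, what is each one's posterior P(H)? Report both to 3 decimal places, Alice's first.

Alice: 0.802; Bob: 0.923

The likelihood ratio for a 'positive' result is 0.978/0.023 = 42.522.
Alice: prior odds 0.087/0.913 = 0.095290; posterior odds 4.0519; posterior probability 0.802.
Bob: prior odds 0.219/0.781 = 0.28041; posterior odds 11.924; posterior probability 0.923.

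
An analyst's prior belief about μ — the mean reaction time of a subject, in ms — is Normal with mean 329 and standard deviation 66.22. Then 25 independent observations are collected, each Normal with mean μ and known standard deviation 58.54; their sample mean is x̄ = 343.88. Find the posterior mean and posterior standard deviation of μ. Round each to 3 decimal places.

Posterior mean ≈ 343.429; posterior SD ≈ 11.529

With known σ, the Normal prior is conjugate. Weight on the data is w = (n/σ²)/(n/σ² + 1/τ₀²) = 0.00729516/(0.00729516+0.00022805) = 0.96969.
Posterior mean = w·x̄ + (1−w)·μ₀ = 0.96969·343.88 + 0.030312·329 = 343.429. Posterior variance = 1/(0.00729516+0.00022805) = 132.922, so SD = 11.529.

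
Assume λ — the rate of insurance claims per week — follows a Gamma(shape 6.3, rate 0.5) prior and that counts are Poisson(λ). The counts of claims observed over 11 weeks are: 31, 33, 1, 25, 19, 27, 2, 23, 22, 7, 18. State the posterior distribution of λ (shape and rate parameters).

The Poisson likelihood adds the total count to the shape and the number of exposure periods to the rate. Here ∑xᵢ = 208 and n = 11, so shape 6.3→214.3 and rate 0.5→11.5.

Posterior: Gamma(shape=214.3, rate=11.5)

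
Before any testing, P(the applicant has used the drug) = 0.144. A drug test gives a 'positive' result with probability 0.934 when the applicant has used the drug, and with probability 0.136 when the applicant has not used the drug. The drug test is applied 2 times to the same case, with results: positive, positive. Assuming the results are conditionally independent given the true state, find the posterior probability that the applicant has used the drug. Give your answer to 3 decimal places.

With H the event that the applicant has used the drug, the joint likelihood of the observed sequence is P(data|H) = 0.934·0.934 = 0.87236 and P(data|¬H) = 0.136·0.136 = 0.018496.
Bayes: P(H|data) = 0.144·0.87236 / (0.144·0.87236 + 0.856·0.018496) = 0.12562/0.14145 = 0.8881.

Posterior P(H) ≈ 0.888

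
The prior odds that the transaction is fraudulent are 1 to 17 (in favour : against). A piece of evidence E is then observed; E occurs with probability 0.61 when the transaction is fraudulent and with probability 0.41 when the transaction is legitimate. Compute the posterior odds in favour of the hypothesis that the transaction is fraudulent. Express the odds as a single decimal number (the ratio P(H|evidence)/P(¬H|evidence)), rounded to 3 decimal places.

Prior odds = 1/17 = 0.058824.
Likelihood ratio for E = 0.61/0.41 = 1.4878.
Posterior odds = prior odds × LR = 0.087518.

Posterior odds ≈ 0.088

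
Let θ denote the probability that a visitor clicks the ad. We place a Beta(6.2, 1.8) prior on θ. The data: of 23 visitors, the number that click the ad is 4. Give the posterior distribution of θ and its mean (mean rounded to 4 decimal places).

Observing 4 successes and 19 failures updates Beta(6.2, 1.8) by adding the success and failure counts to the two shape parameters: α = 6.2+4 = 10.2, β = 1.8+19 = 20.8.
Posterior mean = α/(α+β) = 10.2/31 = 0.3290.

Posterior: Beta(10.2, 20.8); mean ≈ 0.3290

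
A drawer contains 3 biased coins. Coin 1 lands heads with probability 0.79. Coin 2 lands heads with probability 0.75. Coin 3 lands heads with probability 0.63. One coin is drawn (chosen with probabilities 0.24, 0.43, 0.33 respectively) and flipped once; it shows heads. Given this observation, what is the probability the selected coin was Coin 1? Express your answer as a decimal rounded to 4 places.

Posterior probability ≈ 0.2633

Tabulate prior·likelihood by source: [1] prior 0.24, lik 0.79, product 0.1896; [2] prior 0.43, lik 0.75, product 0.3225; [3] prior 0.33, lik 0.63, product 0.2079.
Normalizing constant = 0.72000; the posterior for Coin 1 is its product over the sum, 0.1896/0.72000 = 0.2633.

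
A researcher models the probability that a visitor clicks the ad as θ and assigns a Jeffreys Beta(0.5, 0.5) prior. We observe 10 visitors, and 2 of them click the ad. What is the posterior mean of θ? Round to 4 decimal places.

The binomial likelihood is conjugate to the Beta prior: with 2 successes and 8 failures, the posterior is Beta(0.5+2, 0.5+8) = Beta(2.5, 8.5).
E[θ | data] = 2.5/(2.5+8.5) = 0.2273.

Posterior mean ≈ 0.2273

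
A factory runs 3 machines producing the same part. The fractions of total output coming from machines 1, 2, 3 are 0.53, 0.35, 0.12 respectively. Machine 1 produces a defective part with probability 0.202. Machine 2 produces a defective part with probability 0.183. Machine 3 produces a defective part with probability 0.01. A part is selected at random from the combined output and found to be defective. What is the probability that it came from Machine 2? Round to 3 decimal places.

Tabulate prior·likelihood by source: [1] prior 0.53, lik 0.202, product 0.1071; [2] prior 0.35, lik 0.183, product 0.06405; [3] prior 0.12, lik 0.01, product 0.001200.
Normalizing constant = 0.17231; the posterior for Machine 2 is its product over the sum, 0.06405/0.17231 = 0.372.

Posterior probability ≈ 0.372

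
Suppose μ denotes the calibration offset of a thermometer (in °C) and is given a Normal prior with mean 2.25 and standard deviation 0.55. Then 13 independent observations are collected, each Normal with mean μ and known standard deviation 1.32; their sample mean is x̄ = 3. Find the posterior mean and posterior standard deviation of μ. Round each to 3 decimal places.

With known σ, the Normal prior is conjugate. Weight on the data is w = (n/σ²)/(n/σ² + 1/τ₀²) = 7.46097/(7.46097+3.30579) = 0.69296.
Posterior mean = w·x̄ + (1−w)·μ₀ = 0.69296·3 + 0.30704·2.25 = 2.770. Posterior variance = 1/(7.46097+3.30579) = 0.0928785, so SD = 0.305.

Posterior mean ≈ 2.770; posterior SD ≈ 0.305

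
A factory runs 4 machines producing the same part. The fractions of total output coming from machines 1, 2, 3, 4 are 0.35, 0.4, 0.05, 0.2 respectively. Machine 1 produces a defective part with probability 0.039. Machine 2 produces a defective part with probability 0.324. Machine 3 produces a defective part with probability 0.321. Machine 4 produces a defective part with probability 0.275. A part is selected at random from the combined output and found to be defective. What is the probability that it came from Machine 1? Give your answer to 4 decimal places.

Posterior probability ≈ 0.0637

Tabulate prior·likelihood by source: [1] prior 0.35, lik 0.039, product 0.01365; [2] prior 0.4, lik 0.324, product 0.1296; [3] prior 0.05, lik 0.321, product 0.01605; [4] prior 0.2, lik 0.275, product 0.05500.
Normalizing constant = 0.21430; the posterior for Machine 1 is its product over the sum, 0.01365/0.21430 = 0.0637.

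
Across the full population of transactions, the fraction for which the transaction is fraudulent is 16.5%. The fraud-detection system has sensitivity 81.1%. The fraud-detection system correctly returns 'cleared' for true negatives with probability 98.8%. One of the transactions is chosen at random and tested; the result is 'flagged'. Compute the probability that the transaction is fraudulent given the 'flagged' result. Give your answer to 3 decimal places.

P(H | E) ≈ 0.930

Write H for 'the transaction is fraudulent'. Prior odds H:¬H = 0.165/0.835 = 0.19760. For the 'flagged' outcome, the likelihood ratio is 0.811/0.012 = 67.583.
Posterior odds = 0.19760 × 67.583 = 13.355, so P(H|E) = 13.355/(1+13.355) = 0.930.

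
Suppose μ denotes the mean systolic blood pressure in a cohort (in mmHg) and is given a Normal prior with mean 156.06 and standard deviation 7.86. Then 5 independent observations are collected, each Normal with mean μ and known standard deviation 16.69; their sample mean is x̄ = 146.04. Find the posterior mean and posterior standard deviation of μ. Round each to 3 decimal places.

Posterior mean ≈ 150.791; posterior SD ≈ 5.412

With known σ, the Normal prior is conjugate. Weight on the data is w = (n/σ²)/(n/σ² + 1/τ₀²) = 0.0179497/(0.0179497+0.0161866) = 0.52582.
Posterior mean = w·x̄ + (1−w)·μ₀ = 0.52582·146.04 + 0.47418·156.06 = 150.791. Posterior variance = 1/(0.0179497+0.0161866) = 29.2943, so SD = 5.412.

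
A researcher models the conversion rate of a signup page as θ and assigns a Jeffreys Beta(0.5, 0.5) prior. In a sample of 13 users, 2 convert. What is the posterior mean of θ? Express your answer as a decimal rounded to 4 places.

Observing 2 successes and 11 failures updates Beta(0.5, 0.5) by adding the success and failure counts to the two shape parameters: α = 0.5+2 = 2.5, β = 0.5+11 = 11.5.
Posterior mean = α/(α+β) = 2.5/14 = 0.1786.

Posterior mean ≈ 0.1786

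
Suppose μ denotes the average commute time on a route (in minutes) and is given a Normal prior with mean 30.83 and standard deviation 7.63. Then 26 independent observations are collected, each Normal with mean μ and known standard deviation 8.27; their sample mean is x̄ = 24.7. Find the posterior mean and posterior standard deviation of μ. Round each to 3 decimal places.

Posterior mean ≈ 24.965; posterior SD ≈ 1.586

With known σ, the Normal prior is conjugate. Weight on the data is w = (n/σ²)/(n/σ² + 1/τ₀²) = 0.380156/(0.380156+0.0171771) = 0.95677.
Posterior mean = w·x̄ + (1−w)·μ₀ = 0.95677·24.7 + 0.043231·30.83 = 24.965. Posterior variance = 1/(0.380156+0.0171771) = 2.51678, so SD = 1.586.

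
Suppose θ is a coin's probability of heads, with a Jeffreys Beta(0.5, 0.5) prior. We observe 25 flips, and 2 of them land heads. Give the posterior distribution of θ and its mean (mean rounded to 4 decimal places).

Posterior: Beta(2.5, 23.5); mean ≈ 0.0962

The binomial likelihood is conjugate to the Beta prior: with 2 successes and 23 failures, the posterior is Beta(0.5+2, 0.5+23) = Beta(2.5, 23.5).
E[θ | data] = 2.5/(2.5+23.5) = 0.0962.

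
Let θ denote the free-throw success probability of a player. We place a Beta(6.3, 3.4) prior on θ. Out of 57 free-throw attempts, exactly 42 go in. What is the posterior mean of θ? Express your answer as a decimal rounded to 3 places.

Posterior mean ≈ 0.724

The binomial likelihood is conjugate to the Beta prior: with 42 successes and 15 failures, the posterior is Beta(6.3+42, 3.4+15) = Beta(48.3, 18.4).
Posterior mean = α/(α+β) = 48.3/66.7 = 0.724.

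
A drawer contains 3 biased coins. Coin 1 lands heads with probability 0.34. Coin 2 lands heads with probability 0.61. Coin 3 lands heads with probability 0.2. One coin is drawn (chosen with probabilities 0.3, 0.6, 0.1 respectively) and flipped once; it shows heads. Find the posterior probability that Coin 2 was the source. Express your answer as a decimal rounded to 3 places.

P(heads|C1) = 0.34; P(heads|C2) = 0.61; P(heads|C3) = 0.2.
Prior × likelihood for each source: 0.3·0.34=0.1020, 0.6·0.61=0.3660, 0.1·0.2=0.02000. Summing gives P(heads) = 0.48800.
P(Coin 2 | heads) = 0.3660 / 0.48800 = 0.750.

Posterior probability ≈ 0.750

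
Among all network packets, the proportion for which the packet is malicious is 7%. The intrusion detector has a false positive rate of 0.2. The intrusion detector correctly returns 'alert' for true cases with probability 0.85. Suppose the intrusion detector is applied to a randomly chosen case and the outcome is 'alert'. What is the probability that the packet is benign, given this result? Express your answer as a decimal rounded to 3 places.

P(¬H | E) ≈ 0.758

Write H for 'the packet is malicious'. Prior odds H:¬H = 0.07/0.93 = 0.075269. For the 'alert' outcome, the likelihood ratio is 0.85/0.2 = 4.2500.
Posterior odds = 0.075269 × 4.2500 = 0.31989, so P(H|E) = 0.31989/(1+0.31989) = 0.242. Then P(¬H|E) = 1 − 0.242 = 0.758.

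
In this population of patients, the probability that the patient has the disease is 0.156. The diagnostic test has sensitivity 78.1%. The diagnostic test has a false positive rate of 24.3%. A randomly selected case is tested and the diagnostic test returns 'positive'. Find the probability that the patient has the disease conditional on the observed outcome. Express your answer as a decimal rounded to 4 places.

P(H | E) ≈ 0.3727

Write H for 'the patient has the disease'. Prior odds H:¬H = 0.156/0.844 = 0.18483. For the 'positive' outcome, the likelihood ratio is 0.781/0.243 = 3.2140.
Posterior odds = 0.18483 × 3.2140 = 0.59406, so P(H|E) = 0.59406/(1+0.59406) = 0.3727.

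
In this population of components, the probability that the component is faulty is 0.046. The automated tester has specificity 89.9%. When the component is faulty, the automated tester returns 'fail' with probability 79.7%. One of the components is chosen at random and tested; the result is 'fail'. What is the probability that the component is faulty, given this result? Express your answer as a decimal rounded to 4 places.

Let H be the event that the component is faulty. P(H) = 0.046, so P(¬H) = 0.954. With E the 'fail' result, P(E|H) = 0.797 and P(E|¬H) = 0.101.
P(E) = 0.797·0.046 + 0.101·0.954 = 0.036662 + 0.096354 = 0.13302.
By Bayes' theorem, P(H|E) = 0.036662 / 0.13302 = 0.2756.

P(H | E) ≈ 0.2756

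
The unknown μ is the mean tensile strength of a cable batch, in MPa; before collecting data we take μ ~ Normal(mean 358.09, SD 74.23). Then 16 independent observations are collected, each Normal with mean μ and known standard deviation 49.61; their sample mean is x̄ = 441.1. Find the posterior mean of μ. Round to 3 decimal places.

Posterior mean ≈ 438.846

With known σ, the Normal prior is conjugate. Weight on the data is w = (n/σ²)/(n/σ² + 1/τ₀²) = 0.00650102/(0.00650102+0.00018149) = 0.97284.
Posterior mean = w·x̄ + (1−w)·μ₀ = 0.97284·441.1 + 0.027158·358.09 = 438.846.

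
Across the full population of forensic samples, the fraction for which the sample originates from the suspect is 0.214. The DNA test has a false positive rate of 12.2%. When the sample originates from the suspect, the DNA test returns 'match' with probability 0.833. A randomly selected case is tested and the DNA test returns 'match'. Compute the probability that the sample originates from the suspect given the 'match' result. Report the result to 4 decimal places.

P(H | E) ≈ 0.6502

Write H for 'the sample originates from the suspect'. Prior odds H:¬H = 0.214/0.786 = 0.27226. For the 'match' outcome, the likelihood ratio is 0.833/0.122 = 6.8279.
Posterior odds = 0.27226 × 6.8279 = 1.8590, so P(H|E) = 1.8590/(1+1.8590) = 0.6502.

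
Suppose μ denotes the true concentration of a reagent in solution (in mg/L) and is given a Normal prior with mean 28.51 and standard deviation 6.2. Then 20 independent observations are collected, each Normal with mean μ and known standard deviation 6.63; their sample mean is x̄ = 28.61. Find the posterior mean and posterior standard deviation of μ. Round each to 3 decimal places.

Posterior mean ≈ 28.605; posterior SD ≈ 1.442

With known σ, the Normal prior is conjugate. Weight on the data is w = (n/σ²)/(n/σ² + 1/τ₀²) = 0.454991/(0.454991+0.0260146) = 0.94592.
Posterior mean = w·x̄ + (1−w)·μ₀ = 0.94592·28.61 + 0.054084·28.51 = 28.605. Posterior variance = 1/(0.454991+0.0260146) = 2.07898, so SD = 1.442.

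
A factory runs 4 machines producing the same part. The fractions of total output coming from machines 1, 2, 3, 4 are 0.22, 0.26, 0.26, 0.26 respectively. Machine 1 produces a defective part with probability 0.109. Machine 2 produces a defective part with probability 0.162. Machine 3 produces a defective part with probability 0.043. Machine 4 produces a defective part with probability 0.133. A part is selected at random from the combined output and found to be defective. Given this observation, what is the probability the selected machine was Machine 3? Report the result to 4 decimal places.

Posterior probability ≈ 0.0999

P(defective|M1) = 0.109; P(defective|M2) = 0.162; P(defective|M3) = 0.043; P(defective|M4) = 0.133.
Prior × likelihood for each source: 0.22·0.109=0.02398, 0.26·0.162=0.04212, 0.26·0.043=0.01118, 0.26·0.133=0.03458. Summing gives P(defective) = 0.11186.
P(Machine 3 | defective) = 0.01118 / 0.11186 = 0.0999.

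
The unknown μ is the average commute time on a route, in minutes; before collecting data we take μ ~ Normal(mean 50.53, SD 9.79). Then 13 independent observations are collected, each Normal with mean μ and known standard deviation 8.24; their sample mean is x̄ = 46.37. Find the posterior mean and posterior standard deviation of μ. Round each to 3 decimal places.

Prior precision 1/τ₀² = 1/9.79² = 0.0104336; data precision n/σ² = 13/8.24² = 0.191465.
Posterior precision = 0.0104336 + 0.191465 = 0.201898, giving posterior SD = 1/√0.201898 = 2.226.
Posterior mean = (0.0104336·50.53 + 0.191465·46.37) / 0.201898 = 46.585.

Posterior mean ≈ 46.585; posterior SD ≈ 2.226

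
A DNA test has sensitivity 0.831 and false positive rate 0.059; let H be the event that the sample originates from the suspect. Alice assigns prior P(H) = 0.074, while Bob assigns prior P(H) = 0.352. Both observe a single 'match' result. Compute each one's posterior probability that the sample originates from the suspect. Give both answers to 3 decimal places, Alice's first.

Alice: 0.530; Bob: 0.884

The likelihood ratio for a 'match' result is 0.831/0.059 = 14.085.
Alice: prior odds 0.074/0.926 = 0.079914; posterior odds 1.1256; posterior probability 0.530.
Bob: prior odds 0.352/0.648 = 0.54321; posterior odds 7.6510; posterior probability 0.884.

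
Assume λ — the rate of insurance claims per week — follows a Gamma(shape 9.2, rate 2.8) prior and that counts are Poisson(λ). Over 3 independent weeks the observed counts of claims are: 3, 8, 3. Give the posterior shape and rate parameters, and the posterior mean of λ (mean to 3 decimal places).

Posterior: Gamma(shape=23.2, rate=5.8); mean ≈ 4.000

Total count ∑xᵢ = 14 over n = 3 weeks.
Gamma is conjugate to the Poisson likelihood: posterior is Gamma(shape = 9.2+14 = 23.2, rate = 2.8+3 = 5.8).
E[λ | data] = 23.2/5.8 = 4.000.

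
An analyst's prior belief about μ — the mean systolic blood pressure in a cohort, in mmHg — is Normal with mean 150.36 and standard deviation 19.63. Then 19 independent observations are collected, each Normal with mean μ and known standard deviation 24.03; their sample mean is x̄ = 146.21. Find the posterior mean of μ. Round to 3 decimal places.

With known σ, the Normal prior is conjugate. Weight on the data is w = (n/σ²)/(n/σ² + 1/τ₀²) = 0.0329038/(0.0329038+0.00259513) = 0.92690.
Posterior mean = w·x̄ + (1−w)·μ₀ = 0.92690·146.21 + 0.073105·150.36 = 146.513.

Posterior mean ≈ 146.513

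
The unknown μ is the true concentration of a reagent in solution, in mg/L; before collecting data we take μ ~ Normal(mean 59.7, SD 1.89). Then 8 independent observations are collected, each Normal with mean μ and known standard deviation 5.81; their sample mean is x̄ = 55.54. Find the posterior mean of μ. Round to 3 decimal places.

Prior precision 1/τ₀² = 1/1.89² = 0.279947; data precision n/σ² = 8/5.81² = 0.236994.
Posterior precision = 0.279947 + 0.236994 = 0.516942.
Posterior mean = (0.279947·59.7 + 0.236994·55.54) / 0.516942 = 57.793.

Posterior mean ≈ 57.793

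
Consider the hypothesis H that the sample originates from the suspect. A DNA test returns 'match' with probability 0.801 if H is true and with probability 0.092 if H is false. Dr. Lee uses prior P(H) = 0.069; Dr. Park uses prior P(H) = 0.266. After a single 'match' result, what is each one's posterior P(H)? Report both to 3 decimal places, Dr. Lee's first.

The likelihood ratio for a 'match' result is 0.801/0.092 = 8.7065.
Dr. Lee: prior odds 0.069/0.931 = 0.074114; posterior odds 0.64527; posterior probability 0.392.
Dr. Park: prior odds 0.266/0.734 = 0.36240; posterior odds 3.1552; posterior probability 0.759.

Dr. Lee: 0.392; Dr. Park: 0.759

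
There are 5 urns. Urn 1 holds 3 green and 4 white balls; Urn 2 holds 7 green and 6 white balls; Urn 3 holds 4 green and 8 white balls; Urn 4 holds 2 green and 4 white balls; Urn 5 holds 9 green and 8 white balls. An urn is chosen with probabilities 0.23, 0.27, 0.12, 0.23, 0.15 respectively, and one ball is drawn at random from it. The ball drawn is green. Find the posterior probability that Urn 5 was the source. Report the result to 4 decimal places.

P(green|Urn 1) = 0.4286; P(green|Urn 2) = 0.5385; P(green|Urn 3) = 0.3333; P(green|Urn 4) = 0.3333; P(green|Urn 5) = 0.5294.
Prior × likelihood for each source: 0.23·0.4286=0.09857, 0.27·0.5385=0.1454, 0.12·0.3333=0.04000, 0.23·0.3333=0.07667, 0.15·0.5294=0.07941. Summing gives P(green) = 0.44003.
P(Urn 5 | green) = 0.07941 / 0.44003 = 0.1805.

Posterior probability ≈ 0.1805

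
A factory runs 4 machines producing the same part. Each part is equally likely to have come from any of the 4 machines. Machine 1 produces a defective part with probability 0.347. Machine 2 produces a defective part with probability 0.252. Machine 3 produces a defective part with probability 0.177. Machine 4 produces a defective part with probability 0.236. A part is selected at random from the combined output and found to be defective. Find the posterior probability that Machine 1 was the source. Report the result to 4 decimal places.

Posterior probability ≈ 0.3429

P(defective|M1) = 0.347; P(defective|M2) = 0.252; P(defective|M3) = 0.177; P(defective|M4) = 0.236.
Prior × likelihood for each source: 0.25·0.347=0.08675, 0.25·0.252=0.06300, 0.25·0.177=0.04425, 0.25·0.236=0.05900. Summing gives P(defective) = 0.25300.
P(Machine 1 | defective) = 0.08675 / 0.25300 = 0.3429.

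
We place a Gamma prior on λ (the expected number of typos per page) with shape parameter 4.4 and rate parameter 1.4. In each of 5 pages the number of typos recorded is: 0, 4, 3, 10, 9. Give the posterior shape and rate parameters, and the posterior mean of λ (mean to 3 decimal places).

Total count ∑xᵢ = 26 over n = 5 pages.
Gamma is conjugate to the Poisson likelihood: posterior is Gamma(shape = 4.4+26 = 30.4, rate = 1.4+5 = 6.4).
E[λ | data] = 30.4/6.4 = 4.750.

Posterior: Gamma(shape=30.4, rate=6.4); mean ≈ 4.750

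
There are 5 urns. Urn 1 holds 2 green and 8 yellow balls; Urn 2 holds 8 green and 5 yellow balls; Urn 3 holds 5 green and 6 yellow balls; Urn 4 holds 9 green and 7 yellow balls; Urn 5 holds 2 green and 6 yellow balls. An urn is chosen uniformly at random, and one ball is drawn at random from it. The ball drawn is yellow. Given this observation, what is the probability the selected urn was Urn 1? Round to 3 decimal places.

Tabulate prior·likelihood by source: [1] prior 0.2, lik 0.8, product 0.1600; [2] prior 0.2, lik 0.3846, product 0.07692; [3] prior 0.2, lik 0.5455, product 0.1091; [4] prior 0.2, lik 0.4375, product 0.08750; [5] prior 0.2, lik 0.75, product 0.1500.
Normalizing constant = 0.58351; the posterior for Urn 1 is its product over the sum, 0.1600/0.58351 = 0.274.

Posterior probability ≈ 0.274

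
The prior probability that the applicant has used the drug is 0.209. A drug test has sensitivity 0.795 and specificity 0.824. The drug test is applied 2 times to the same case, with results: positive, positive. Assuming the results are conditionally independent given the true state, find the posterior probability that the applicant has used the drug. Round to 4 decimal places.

Posterior P(H) ≈ 0.8435

With H the event that the applicant has used the drug, the joint likelihood of the observed sequence is P(data|H) = 0.795·0.795 = 0.63203 and P(data|¬H) = 0.176·0.176 = 0.030976.
Bayes: P(H|data) = 0.209·0.63203 / (0.209·0.63203 + 0.791·0.030976) = 0.13209/0.15660 = 0.8435.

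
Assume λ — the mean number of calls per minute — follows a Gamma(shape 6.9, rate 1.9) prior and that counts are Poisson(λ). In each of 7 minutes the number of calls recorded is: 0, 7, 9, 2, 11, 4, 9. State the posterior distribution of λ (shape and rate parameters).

Posterior: Gamma(shape=48.9, rate=8.9)

Total count ∑xᵢ = 42 over n = 7 minutes.
Gamma is conjugate to the Poisson likelihood: posterior is Gamma(shape = 6.9+42 = 48.9, rate = 1.9+7 = 8.9).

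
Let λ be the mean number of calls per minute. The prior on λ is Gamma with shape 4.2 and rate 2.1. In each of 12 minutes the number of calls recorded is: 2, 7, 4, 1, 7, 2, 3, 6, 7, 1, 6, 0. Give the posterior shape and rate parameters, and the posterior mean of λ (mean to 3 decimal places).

Posterior: Gamma(shape=50.2, rate=14.1); mean ≈ 3.560

Total count ∑xᵢ = 46 over n = 12 minutes.
Gamma is conjugate to the Poisson likelihood: posterior is Gamma(shape = 4.2+46 = 50.2, rate = 2.1+12 = 14.1).
E[λ | data] = 50.2/14.1 = 3.560.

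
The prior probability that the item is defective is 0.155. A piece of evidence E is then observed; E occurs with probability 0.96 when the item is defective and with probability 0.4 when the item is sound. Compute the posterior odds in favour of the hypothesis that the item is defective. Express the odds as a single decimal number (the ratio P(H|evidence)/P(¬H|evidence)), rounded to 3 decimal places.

Posterior odds ≈ 0.440

Prior odds = 0.155/(1−0.155) = 0.18343.
Likelihood ratio for E = 0.96/0.4 = 2.4000.
Posterior odds = prior odds × LR = 0.44024.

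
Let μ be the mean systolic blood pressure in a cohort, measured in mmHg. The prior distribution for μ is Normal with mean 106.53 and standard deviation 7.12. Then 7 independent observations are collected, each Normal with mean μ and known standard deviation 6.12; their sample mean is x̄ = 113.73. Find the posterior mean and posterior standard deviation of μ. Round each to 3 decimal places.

Posterior mean ≈ 113.043; posterior SD ≈ 2.200

With known σ, the Normal prior is conjugate. Weight on the data is w = (n/σ²)/(n/σ² + 1/τ₀²) = 0.186894/(0.186894+0.0197260) = 0.90453.
Posterior mean = w·x̄ + (1−w)·μ₀ = 0.90453·113.73 + 0.095470·106.53 = 113.043. Posterior variance = 1/(0.186894+0.0197260) = 4.83980, so SD = 2.200.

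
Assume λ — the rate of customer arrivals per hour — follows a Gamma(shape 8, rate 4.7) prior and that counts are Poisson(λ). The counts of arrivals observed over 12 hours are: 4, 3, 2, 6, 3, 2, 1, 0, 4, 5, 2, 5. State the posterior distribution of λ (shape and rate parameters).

Total count ∑xᵢ = 37 over n = 12 hours.
Gamma is conjugate to the Poisson likelihood: posterior is Gamma(shape = 8+37 = 45, rate = 4.7+12 = 16.7).

Posterior: Gamma(shape=45, rate=16.7)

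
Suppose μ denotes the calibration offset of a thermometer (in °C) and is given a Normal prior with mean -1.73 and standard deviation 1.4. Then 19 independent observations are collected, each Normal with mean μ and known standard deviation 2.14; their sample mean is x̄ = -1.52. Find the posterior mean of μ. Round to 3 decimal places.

Posterior mean ≈ -1.543

With known σ, the Normal prior is conjugate. Weight on the data is w = (n/σ²)/(n/σ² + 1/τ₀²) = 4.14883/(4.14883+0.510204) = 0.89049.
Posterior mean = w·x̄ + (1−w)·μ₀ = 0.89049·-1.52 + 0.10951·-1.73 = -1.543.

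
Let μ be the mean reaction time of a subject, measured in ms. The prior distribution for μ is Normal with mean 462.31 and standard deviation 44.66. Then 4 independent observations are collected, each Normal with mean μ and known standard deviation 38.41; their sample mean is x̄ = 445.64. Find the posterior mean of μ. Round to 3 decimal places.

With known σ, the Normal prior is conjugate. Weight on the data is w = (n/σ²)/(n/σ² + 1/τ₀²) = 0.00271126/(0.00271126+0.00050137) = 0.84394.
Posterior mean = w·x̄ + (1−w)·μ₀ = 0.84394·445.64 + 0.15606·462.31 = 448.242.

Posterior mean ≈ 448.242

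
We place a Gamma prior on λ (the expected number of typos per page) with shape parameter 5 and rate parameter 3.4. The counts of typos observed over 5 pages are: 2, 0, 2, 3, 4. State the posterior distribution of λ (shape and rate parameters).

Posterior: Gamma(shape=16, rate=8.4)

Total count ∑xᵢ = 11 over n = 5 pages.
Gamma is conjugate to the Poisson likelihood: posterior is Gamma(shape = 5+11 = 16, rate = 3.4+5 = 8.4).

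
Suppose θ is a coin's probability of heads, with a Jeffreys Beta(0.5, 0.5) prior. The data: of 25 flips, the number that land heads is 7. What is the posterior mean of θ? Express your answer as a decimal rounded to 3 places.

The binomial likelihood is conjugate to the Beta prior: with 7 successes and 18 failures, the posterior is Beta(0.5+7, 0.5+18) = Beta(7.5, 18.5).
Posterior mean = α/(α+β) = 7.5/26 = 0.288.

Posterior mean ≈ 0.288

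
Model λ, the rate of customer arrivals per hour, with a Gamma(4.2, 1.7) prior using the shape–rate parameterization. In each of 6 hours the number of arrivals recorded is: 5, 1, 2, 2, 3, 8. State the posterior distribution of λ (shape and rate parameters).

The Poisson likelihood adds the total count to the shape and the number of exposure periods to the rate. Here ∑xᵢ = 21 and n = 6, so shape 4.2→25.2 and rate 1.7→7.7.

Posterior: Gamma(shape=25.2, rate=7.7)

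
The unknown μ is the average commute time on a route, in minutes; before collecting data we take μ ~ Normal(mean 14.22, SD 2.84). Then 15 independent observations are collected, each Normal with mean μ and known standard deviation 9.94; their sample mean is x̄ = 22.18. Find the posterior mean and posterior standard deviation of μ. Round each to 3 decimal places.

Posterior mean ≈ 18.602; posterior SD ≈ 1.904

Prior precision 1/τ₀² = 1/2.84² = 0.123983; data precision n/σ² = 15/9.94² = 0.151816.
Posterior precision = 0.123983 + 0.151816 = 0.275800, giving posterior SD = 1/√0.275800 = 1.904.
Posterior mean = (0.123983·14.22 + 0.151816·22.18) / 0.275800 = 18.602.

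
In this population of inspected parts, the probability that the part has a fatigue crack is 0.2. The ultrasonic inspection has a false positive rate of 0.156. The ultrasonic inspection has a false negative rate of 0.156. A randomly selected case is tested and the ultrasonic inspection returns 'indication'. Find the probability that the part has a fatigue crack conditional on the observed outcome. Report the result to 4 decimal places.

Write H for 'the part has a fatigue crack'. Prior odds H:¬H = 0.2/0.8 = 0.25000. For the 'indication' outcome, the likelihood ratio is 0.844/0.156 = 5.4103.
Posterior odds = 0.25000 × 5.4103 = 1.3526, so P(H|E) = 1.3526/(1+1.3526) = 0.5749.

P(H | E) ≈ 0.5749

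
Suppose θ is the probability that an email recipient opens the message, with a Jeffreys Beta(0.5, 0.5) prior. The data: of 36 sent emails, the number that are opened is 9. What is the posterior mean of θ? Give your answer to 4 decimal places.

Observing 9 successes and 27 failures updates Beta(0.5, 0.5) by adding the success and failure counts to the two shape parameters: α = 0.5+9 = 9.5, β = 0.5+27 = 27.5.
E[θ | data] = 9.5/(9.5+27.5) = 0.2568.

Posterior mean ≈ 0.2568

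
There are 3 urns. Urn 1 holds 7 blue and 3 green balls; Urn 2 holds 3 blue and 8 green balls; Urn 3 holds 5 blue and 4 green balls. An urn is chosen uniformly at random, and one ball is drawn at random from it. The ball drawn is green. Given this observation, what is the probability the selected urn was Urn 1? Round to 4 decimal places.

Tabulate prior·likelihood by source: [1] prior 0.333333, lik 0.3, product 0.1000; [2] prior 0.333333, lik 0.7273, product 0.2424; [3] prior 0.333333, lik 0.4444, product 0.1481.
Normalizing constant = 0.49057; the posterior for Urn 1 is its product over the sum, 0.1000/0.49057 = 0.2038.

Posterior probability ≈ 0.2038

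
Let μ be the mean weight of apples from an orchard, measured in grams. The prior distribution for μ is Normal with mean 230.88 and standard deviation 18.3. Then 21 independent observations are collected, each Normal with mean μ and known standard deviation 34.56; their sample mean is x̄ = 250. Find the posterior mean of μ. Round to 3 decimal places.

Prior precision 1/τ₀² = 1/18.3² = 0.00298606; data precision n/σ² = 21/34.56² = 0.0175821.
Posterior precision = 0.00298606 + 0.0175821 = 0.0205682.
Posterior mean = (0.00298606·230.88 + 0.0175821·250) / 0.0205682 = 247.224.

Posterior mean ≈ 247.224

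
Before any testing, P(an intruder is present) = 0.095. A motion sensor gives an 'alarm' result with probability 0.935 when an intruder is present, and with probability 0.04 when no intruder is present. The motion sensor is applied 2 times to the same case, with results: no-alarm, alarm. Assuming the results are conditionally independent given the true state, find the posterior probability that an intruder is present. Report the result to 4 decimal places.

Posterior P(H) ≈ 0.1425

With H the event that an intruder is present, the joint likelihood of the observed sequence is P(data|H) = 0.065·0.935 = 0.060775 and P(data|¬H) = 0.96·0.04 = 0.038400.
Bayes: P(H|data) = 0.095·0.060775 / (0.095·0.060775 + 0.905·0.038400) = 0.0057736/0.040526 = 0.1425.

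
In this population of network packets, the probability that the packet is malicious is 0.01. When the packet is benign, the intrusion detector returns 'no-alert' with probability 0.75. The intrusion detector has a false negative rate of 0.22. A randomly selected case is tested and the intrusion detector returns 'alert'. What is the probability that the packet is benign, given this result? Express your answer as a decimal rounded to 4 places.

Let H be the event that the packet is malicious. P(H) = 0.01, so P(¬H) = 0.99. With E the 'alert' result, P(E|H) = 0.78 and P(E|¬H) = 0.25.
P(E) = 0.78·0.01 + 0.25·0.99 = 0.0078000 + 0.24750 = 0.25530.
By Bayes' theorem, P(H|E) = 0.0078000 / 0.25530 = 0.0306. Hence P(¬H|E) = 1 − 0.0306 = 0.9694.

P(¬H | E) ≈ 0.9694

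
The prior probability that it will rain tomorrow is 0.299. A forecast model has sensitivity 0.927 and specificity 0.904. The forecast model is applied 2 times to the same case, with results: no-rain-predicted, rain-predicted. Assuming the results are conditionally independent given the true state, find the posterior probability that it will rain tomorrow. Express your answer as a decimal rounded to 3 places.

Posterior P(H) ≈ 0.250

Let H be the event that it will rain tomorrow; start with P(H) = 0.299. P('rain-predicted'|H) = 0.927, P('rain-predicted'|¬H) = 0.096.
Update on result 1 ('no-rain-predicted'): P(H) ← 0.073·0.2990 / (0.073·0.2990 + 0.904·0.7010) = 0.021827/0.65553 = 0.0333.
Update on result 2 ('rain-predicted'): P(H) ← 0.927·0.0333 / (0.927·0.0333 + 0.096·0.9667) = 0.030866/0.12367 = 0.2496.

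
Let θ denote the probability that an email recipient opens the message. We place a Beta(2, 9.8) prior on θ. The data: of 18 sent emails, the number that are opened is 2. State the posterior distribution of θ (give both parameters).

Posterior: Beta(4, 25.8)

Observing 2 successes and 16 failures updates Beta(2, 9.8) by adding the success and failure counts to the two shape parameters: α = 2+2 = 4, β = 9.8+16 = 25.8.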